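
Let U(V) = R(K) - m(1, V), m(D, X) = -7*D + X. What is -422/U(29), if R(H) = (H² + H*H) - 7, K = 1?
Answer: 422/27 ≈ 15.630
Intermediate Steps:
m(D, X) = X - 7*D
R(H) = -7 + 2*H² (R(H) = (H² + H²) - 7 = 2*H² - 7 = -7 + 2*H²)
U(V) = 2 - V (U(V) = (-7 + 2*1²) - (V - 7*1) = (-7 + 2*1) - (V - 7) = (-7 + 2) - (-7 + V) = -5 + (7 - V) = 2 - V)
-422/U(29) = -422/(2 - 1*29) = -422/(2 - 29) = -422/(-27) = -422*(-1/27) = 422/27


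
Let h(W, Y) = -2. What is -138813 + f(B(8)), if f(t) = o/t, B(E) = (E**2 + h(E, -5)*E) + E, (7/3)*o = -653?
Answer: -54416655/392 ≈ -1.3882e+5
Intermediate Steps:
o = -1959/7 (o = (3/7)*(-653) = -1959/7 ≈ -279.86)
B(E) = E**2 - E (B(E) = (E**2 - 2*E) + E = E**2 - E)
f(t) = -1959/(7*t)
-138813 + f(B(8)) = -138813 - 1959*1/(8*(-1 + 8))/7 = -138813 - 1959/(7*(8*7)) = -138813 - 1959/7/56 = -138813 - 1959/7*1/56 = -138813 - 1959/392 = -54416655/392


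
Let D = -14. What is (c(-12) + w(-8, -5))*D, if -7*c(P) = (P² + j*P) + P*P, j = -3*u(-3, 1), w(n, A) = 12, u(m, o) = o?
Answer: 480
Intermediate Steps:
j = -3 (j = -3*1 = -3)
c(P) = -2*P²/7 + 3*P/7 (c(P) = -((P² - 3*P) + P*P)/7 = -((P² - 3*P) + P²)/7 = -(-3*P + 2*P²)/7 = -2*P²/7 + 3*P/7)
(c(-12) + w(-8, -5))*D = ((⅐)*(-12)*(3 - 2*(-12)) + 12)*(-14) = ((⅐)*(-12)*(3 + 24) + 12)*(-14) = ((⅐)*(-12)*27 + 12)*(-14) = (-324/7 + 12)*(-14) = -240/7*(-14) = 480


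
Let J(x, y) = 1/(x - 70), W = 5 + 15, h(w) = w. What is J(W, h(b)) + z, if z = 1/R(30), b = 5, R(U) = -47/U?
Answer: -1547/2350 ≈ -0.65830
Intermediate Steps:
W = 20
z = -30/47 (z = 1/(-47/30) = -30/47 ≈ -0.63830)
J(x, y) = 1/(-70 + x)
J(W, h(b)) + z = 1/(-70 + 20) - 30/47 = 1/(-50) - 30/47 = -1/50 - 30/47 = -1547/2350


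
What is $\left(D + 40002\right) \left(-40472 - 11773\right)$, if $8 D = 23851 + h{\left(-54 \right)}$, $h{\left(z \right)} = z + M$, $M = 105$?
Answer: $- \frac{8983997955}{4} \approx -2.246 \cdot 10^{9}$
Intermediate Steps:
$h{\left(z \right)} = 105 + z$ ($h{\left(z \right)} = z + 105 = 105 + z$)
$D = \frac{11951}{4}$ ($D = \frac{23851 + \left(105 - 54\right)}{8} = \frac{23851 + 51}{8} = \frac{1}{8} \cdot 23902 = \frac{11951}{4} \approx 2987.8$)
$\left(D + 40002\right) \left(-40472 - 11773\right) = \left(\frac{11951}{4} + 40002\right) \left(-40472 - 11773\right) = \frac{171959}{4} \left(-52245\right) = - \frac{8983997955}{4}$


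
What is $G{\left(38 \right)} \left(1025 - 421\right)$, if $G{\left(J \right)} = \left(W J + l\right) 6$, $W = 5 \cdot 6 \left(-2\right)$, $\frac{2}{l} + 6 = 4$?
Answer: $-8266344$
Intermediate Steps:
$l = -1$ ($l = \frac{2}{-6 + 4} = \frac{2}{-2} = 2 \left(- \frac{1}{2}\right) = -1$)
$W = -60$ ($W = 30 \left(-2\right) = -60$)
$G{\left(J \right)} = -6 - 360 J$ ($G{\left(J \right)} = \left(- 60 J - 1\right) 6 = \left(-1 - 60 J\right) 6 = -6 - 360 J$)
$G{\left(38 \right)} \left(1025 - 421\right) = \left(-6 - 13680\right) \left(1025 - 421\right) = \left(-6 - 13680\right) 604 = \left(-13686\right) 604 = -8266344$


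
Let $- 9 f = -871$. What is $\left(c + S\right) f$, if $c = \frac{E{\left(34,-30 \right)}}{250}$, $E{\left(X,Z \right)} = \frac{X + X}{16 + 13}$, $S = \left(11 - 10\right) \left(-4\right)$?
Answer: $- \frac{4199962}{10875} \approx -386.2$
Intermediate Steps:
$f = \frac{871}{9}$ ($f = \left(- \frac{1}{9}\right) \left(-871\right) = \frac{871}{9} \approx 96.778$)
$S = -4$ ($S = 1 \left(-4\right) = -4$)
$E{\left(X,Z \right)} = \frac{2 X}{29}$
$c = \frac{34}{3625}$ ($c = \frac{\frac{2}{29} \cdot 34}{250} = \frac{68}{29} \cdot \frac{1}{250} = \frac{34}{3625} \approx 0.0093793$)
$\left(c + S\right) f = \left(\frac{34}{3625} - 4\right) \frac{871}{9} = \left(- \frac{14466}{3625}\right) \frac{871}{9} = - \frac{4199962}{10875}$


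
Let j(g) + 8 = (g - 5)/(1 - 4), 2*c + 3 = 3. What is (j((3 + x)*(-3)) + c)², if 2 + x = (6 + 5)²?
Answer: 120409/9 ≈ 13379.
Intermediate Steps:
x = 119 (x = -2 + (6 + 5)² = -2 + 11² = -2 + 121 = 119)
c = 0 (c = -3/2 + (½)*3 = -3/2 + 3/2 = 0)
j(g) = -19/3 - g/3 (j(g) = -8 + (g - 5)/(1 - 4) = -8 + (-5 + g)/(-3) = -8 + (-5 + g)*(-⅓) = -8 + (5/3 - g/3) = -19/3 - g/3)
(j((3 + x)*(-3)) + c)² = ((-19/3 - (3 + 119)*(-3)/3) + 0)² = ((-19/3 - 122*(-3)/3) + 0)² = ((-19/3 - ⅓*(-366)) + 0)² = ((-19/3 + 122) + 0)² = (347/3 + 0)² = (347/3)² = 120409/9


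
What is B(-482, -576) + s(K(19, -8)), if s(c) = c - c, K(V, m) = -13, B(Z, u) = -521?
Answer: -521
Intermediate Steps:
s(c) = 0
B(-482, -576) + s(K(19, -8)) = -521 + 0 = -521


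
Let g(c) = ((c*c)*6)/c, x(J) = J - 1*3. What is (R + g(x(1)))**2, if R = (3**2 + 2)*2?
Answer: 100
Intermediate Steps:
x(J) = -3 + J (x(J) = J - 3 = -3 + J)
R = 22 (R = (9 + 2)*2 = 11*2 = 22)
g(c) = 6*c (g(c) = (c**2*6)/c = (6*c**2)/c = 6*c)
(R + g(x(1)))**2 = (22 + 6*(-3 + 1))**2 = (22 + 6*(-2))**2 = (22 - 12)**2 = 10**2 = 100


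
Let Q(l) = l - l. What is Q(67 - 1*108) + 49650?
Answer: 49650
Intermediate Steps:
Q(l) = 0
Q(67 - 1*108) + 49650 = 0 + 49650 = 49650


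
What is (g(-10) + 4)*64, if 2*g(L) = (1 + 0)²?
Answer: 288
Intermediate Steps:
g(L) = ½ (g(L) = (1 + 0)²/2 = (½)*1² = (½)*1 = ½)
(g(-10) + 4)*64 = (½ + 4)*64 = (9/2)*64 = 288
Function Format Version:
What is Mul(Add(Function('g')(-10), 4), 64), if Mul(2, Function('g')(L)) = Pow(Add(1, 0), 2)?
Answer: 288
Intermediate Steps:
Function('g')(L) = Rational(1, 2) (Function('g')(L) = Mul(Rational(1, 2), Pow(Add(1, 0), 2)) = Mul(Rational(1, 2), Pow(1, 2)) = Mul(Rational(1, 2), 1) = Rational(1, 2))
Mul(Add(Function('g')(-10), 4), 64) = Mul(Add(Rational(1, 2), 4), 64) = Mul(Rational(9, 2), 64) = 288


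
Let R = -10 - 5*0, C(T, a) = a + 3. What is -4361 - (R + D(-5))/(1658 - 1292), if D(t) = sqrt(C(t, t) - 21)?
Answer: -798058/183 - I*sqrt(23)/366 ≈ -4361.0 - 0.013103*I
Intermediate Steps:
C(T, a) = 3 + a
R = -10 (R = -10 + 0 = -10)
D(t) = sqrt(-18 + t) (D(t) = sqrt((3 + t) - 21) = sqrt(-18 + t))
-4361 - (R + D(-5))/(1658 - 1292) = -4361 - (-10 + sqrt(-18 - 5))/(1658 - 1292) = -4361 - (-10 + sqrt(-23))/366 = -4361 - (-10 + I*sqrt(23))/366 = -4361 - (-5/183 + I*sqrt(23)/366) = -4361 + (5/183 - I*sqrt(23)/366) = -798058/183 - I*sqrt(23)/366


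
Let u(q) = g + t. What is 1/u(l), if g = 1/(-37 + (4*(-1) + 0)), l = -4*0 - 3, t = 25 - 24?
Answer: 41/40 ≈ 1.0250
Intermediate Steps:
t = 1
l = -3 (l = 0 - 3 = -3)
g = -1/41 (g = 1/(-37 + (-4 + 0)) = 1/(-37 - 4) = 1/(-41) = -1/41 ≈ -0.024390)
u(q) = 40/41 (u(q) = -1/41 + 1 = 40/41)
1/u(l) = 1/(40/41) = 41/40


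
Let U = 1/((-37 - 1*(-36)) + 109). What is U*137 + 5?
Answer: 677/108 ≈ 6.2685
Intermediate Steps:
U = 1/108 (U = 1/((-37 + 36) + 109) = 1/(-1 + 109) = 1/108 ≈ 0.0092593)
U*137 + 5 = (1/108)*137 + 5 = 137/108 + 5 = 677/108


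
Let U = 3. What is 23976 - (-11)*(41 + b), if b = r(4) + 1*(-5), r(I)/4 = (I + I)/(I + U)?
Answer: 170956/7 ≈ 24422.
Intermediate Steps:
r(I) = 8*I/(3 + I) (r(I) = 4*((I + I)/(I + 3)) = 4*((2*I)/(3 + I)) = 4*(2*I/(3 + I)) = 8*I/(3 + I))
b = -3/7 (b = 8*4/(3 + 4) + 1*(-5) = 8*4/7 - 5 = 8*4*(⅐) - 5 = 32/7 - 5 = -3/7 ≈ -0.42857)
23976 - (-11)*(41 + b) = 23976 - (-11)*(41 - 3/7) = 23976 - (-11)*284/7 = 23976 - 1*(-3124/7) = 23976 + 3124/7 = 170956/7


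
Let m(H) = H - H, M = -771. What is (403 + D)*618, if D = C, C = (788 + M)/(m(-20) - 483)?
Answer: 40094192/161 ≈ 2.4903e+5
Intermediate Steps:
m(H) = 0
C = -17/483 (C = (788 - 771)/(0 - 483) = 17/(-483) = 17*(-1/483) = -17/483 ≈ -0.035197)
D = -17/483 ≈ -0.035197
(403 + D)*618 = (403 - 17/483)*618 = (194632/483)*618 = 40094192/161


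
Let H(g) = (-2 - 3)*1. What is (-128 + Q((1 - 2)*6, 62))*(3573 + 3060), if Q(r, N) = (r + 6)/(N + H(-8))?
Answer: -849024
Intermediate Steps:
H(g) = -5 (H(g) = -5*1 = -5)
Q(r, N) = (6 + r)/(-5 + N) (Q(r, N) = (r + 6)/(N - 5) = (6 + r)/(-5 + N))
(-128 + Q((1 - 2)*6, 62))*(3573 + 3060) = (-128 + (6 + (1 - 2)*6)/(-5 + 62))*(3573 + 3060) = (-128 + (6 - 1*6)/57)*6633 = (-128 + (6 - 6)/57)*6633 = (-128 + (1/57)*0)*6633 = (-128 + 0)*6633 = -128*6633 = -849024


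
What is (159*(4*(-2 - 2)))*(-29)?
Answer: 73776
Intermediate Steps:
(159*(4*(-2 - 2)))*(-29) = (159*(4*(-4)))*(-29) = (159*(-16))*(-29) = -2544*(-29) = 73776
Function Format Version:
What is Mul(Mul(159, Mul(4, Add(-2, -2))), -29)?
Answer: 73776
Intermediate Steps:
Mul(Mul(159, Mul(4, Add(-2, -2))), -29) = Mul(Mul(159, Mul(4, -4)), -29) = Mul(Mul(159, -16), -29) = Mul(-2544, -29) = 73776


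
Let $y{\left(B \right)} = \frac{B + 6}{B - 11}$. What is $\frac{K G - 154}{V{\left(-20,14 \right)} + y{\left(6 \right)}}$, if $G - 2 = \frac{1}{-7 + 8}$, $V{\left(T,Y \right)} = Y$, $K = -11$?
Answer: $- \frac{935}{58} \approx -16.121$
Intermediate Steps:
$G = 3$ ($G = 2 + \frac{1}{-7 + 8} = 2 + 1^{-1} = 2 + 1 = 3$)
$y{\left(B \right)} = \frac{6 + B}{-11 + B}$
$\frac{K G - 154}{V{\left(-20,14 \right)} + y{\left(6 \right)}} = \frac{\left(-11\right) 3 - 154}{14 + \frac{6 + 6}{-11 + 6}} = \frac{-33 - 154}{14 + \frac{1}{-5} \cdot 12} = - \frac{187}{14 - \frac{12}{5}} = - \frac{187}{\frac{58}{5}} = \left(-187\right) \frac{5}{58} = - \frac{935}{58}$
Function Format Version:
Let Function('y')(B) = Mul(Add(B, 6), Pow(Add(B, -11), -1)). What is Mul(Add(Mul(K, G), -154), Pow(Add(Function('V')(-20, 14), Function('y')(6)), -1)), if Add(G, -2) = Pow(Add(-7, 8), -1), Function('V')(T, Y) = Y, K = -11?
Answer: Rational(-935, 58) ≈ -16.121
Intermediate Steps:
G = 3 (G = Add(2, Pow(Add(-7, 8), -1)) = Add(2, Pow(1, -1)) = Add(2, 1) = 3)
Function('y')(B) = Mul(Pow(Add(-11, B), -1), Add(6, B)) (Function('y')(B) = Mul(Add(6, B), Pow(Add(-11, B), -1)) = Mul(Pow(Add(-11, B), -1), Add(6, B)))
Mul(Add(Mul(K, G), -154), Pow(Add(Function('V')(-20, 14), Function('y')(6)), -1)) = Mul(Add(Mul(-11, 3), -154), Pow(Add(14, Mul(Pow(Add(-11, 6), -1), Add(6, 6))), -1)) = Mul(Add(-33, -154), Pow(Add(14, Mul(Pow(-5, -1), 12)), -1)) = Mul(-187, Pow(Add(14, Mul(Rational(-1, 5), 12)), -1)) = Mul(-187, Pow(Add(14, Rational(-12, 5)), -1)) = Mul(-187, Pow(Rational(58, 5), -1)) = Mul(-187, Rational(5, 58)) = Rational(-935, 58)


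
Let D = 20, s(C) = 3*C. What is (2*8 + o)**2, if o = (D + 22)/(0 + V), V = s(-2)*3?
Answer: 1681/9 ≈ 186.78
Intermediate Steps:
V = -18 (V = (3*(-2))*3 = -6*3 = -18)
o = -7/3 (o = (20 + 22)/(0 - 18) = 42/(-18) = 42*(-1/18) = -7/3 ≈ -2.3333)
(2*8 + o)**2 = (2*8 - 7/3)**2 = (16 - 7/3)**2 = (41/3)**2 = 1681/9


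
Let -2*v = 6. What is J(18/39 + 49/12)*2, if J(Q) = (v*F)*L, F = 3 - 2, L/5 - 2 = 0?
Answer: -60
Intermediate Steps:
L = 10 (L = 10 + 5*0 = 10 + 0 = 10)
v = -3 (v = -½*6 = -3)
F = 1
J(Q) = -30 (J(Q) = -3*1*10 = -3*10 = -30)
J(18/39 + 49/12)*2 = -30*2 = -60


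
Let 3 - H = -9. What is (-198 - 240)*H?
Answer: -5256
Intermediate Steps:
H = 12 (H = 3 - 1*(-9) = 3 + 9 = 12)
(-198 - 240)*H = (-198 - 240)*12 = -438*12 = -5256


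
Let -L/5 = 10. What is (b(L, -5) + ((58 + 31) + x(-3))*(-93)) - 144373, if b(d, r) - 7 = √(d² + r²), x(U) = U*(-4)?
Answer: -153759 + 5*√101 ≈ -1.5371e+5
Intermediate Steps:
L = -50 (L = -5*10 = -50)
x(U) = -4*U
b(d, r) = 7 + √(d² + r²)
(b(L, -5) + ((58 + 31) + x(-3))*(-93)) - 144373 = ((7 + √((-50)² + (-5)²)) + ((58 + 31) - 4*(-3))*(-93)) - 144373 = ((7 + √(2500 + 25)) + (89 + 12)*(-93)) - 144373 = ((7 + √2525) + 101*(-93)) - 144373 = ((7 + 5*√101) - 9393) - 144373 = (-9386 + 5*√101) - 144373 = -153759 + 5*√101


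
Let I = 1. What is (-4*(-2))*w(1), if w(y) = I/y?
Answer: 8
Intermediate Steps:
w(y) = 1/y
(-4*(-2))*w(1) = -4*(-2)/1 = 8*1 = 8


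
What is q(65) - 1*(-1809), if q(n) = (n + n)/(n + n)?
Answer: 1810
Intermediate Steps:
q(n) = 1 (q(n) = (2*n)/((2*n)) = (2*n)*(1/(2*n)) = 1)
q(65) - 1*(-1809) = 1 - 1*(-1809) = 1 + 1809 = 1810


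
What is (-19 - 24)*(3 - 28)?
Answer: 1075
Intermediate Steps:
(-19 - 24)*(3 - 28) = -43*(-25) = 1075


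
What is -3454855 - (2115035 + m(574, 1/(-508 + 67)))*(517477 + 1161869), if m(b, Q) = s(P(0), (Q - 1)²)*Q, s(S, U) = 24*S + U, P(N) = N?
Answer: -11282625394338077623/3176523 ≈ -3.5519e+12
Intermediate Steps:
s(S, U) = U + 24*S
m(b, Q) = Q*(-1 + Q)² (m(b, Q) = ((Q - 1)² + 24*0)*Q = ((-1 + Q)² + 0)*Q = (-1 + Q)²*Q = Q*(-1 + Q)²)
-3454855 - (2115035 + m(574, 1/(-508 + 67)))*(517477 + 1161869) = -3454855 - (2115035 + (-1 + 1/(-508 + 67))²/(-508 + 67))*(517477 + 1161869) = -3454855 - (2115035 + (-1 + 1/(-441))²/(-441))*1679346 = -3454855 - (2115035 - (-1 - 1/441)²/441)*1679346 = -3454855 - (2115035 - (-442/441)²/441)*1679346 = -3454855 - (2115035 - 1/441*195364/194481)*1679346 = -3454855 - (2115035 - 195364/85766121)*1679346 = -3454855 - 181398347533871*1679346/85766121 = -3454855 - 1*11282614419911708458/3176523 = -3454855 - 11282614419911708458/3176523 = -11282625394338077623/3176523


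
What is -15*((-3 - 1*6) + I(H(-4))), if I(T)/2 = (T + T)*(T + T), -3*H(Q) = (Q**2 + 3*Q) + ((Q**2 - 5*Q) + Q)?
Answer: -17145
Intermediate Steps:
H(Q) = -2*Q**2/3 + Q/3 (H(Q) = -((Q**2 + 3*Q) + ((Q**2 - 5*Q) + Q))/3 = -((Q**2 + 3*Q) + (Q**2 - 4*Q))/3 = -(-Q + 2*Q**2)/3 = -2*Q**2/3 + Q/3)
I(T) = 8*T**2 (I(T) = 2*((T + T)*(T + T)) = 2*((2*T)*(2*T)) = 2*(4*T**2) = 8*T**2)
-15*((-3 - 1*6) + I(H(-4))) = -15*((-3 - 1*6) + 8*((1/3)*(-4)*(1 - 2*(-4)))**2) = -15*((-3 - 6) + 8*((1/3)*(-4)*(1 + 8))**2) = -15*(-9 + 8*((1/3)*(-4)*9)**2) = -15*(-9 + 8*(-12)**2) = -15*(-9 + 8*144) = -15*(-9 + 1152) = -15*1143 = -17145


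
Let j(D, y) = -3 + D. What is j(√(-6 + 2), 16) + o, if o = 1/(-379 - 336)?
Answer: -2146/715 + 2*I ≈ -3.0014 + 2.0*I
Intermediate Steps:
o = -1/715 (o = 1/(-715) = -1/715 ≈ -0.0013986)
j(√(-6 + 2), 16) + o = (-3 + √(-6 + 2)) - 1/715 = (-3 + √(-4)) - 1/715 = (-3 + 2*I) - 1/715 = -2146/715 + 2*I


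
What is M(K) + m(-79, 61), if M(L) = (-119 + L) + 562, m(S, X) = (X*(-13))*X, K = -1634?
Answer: -49564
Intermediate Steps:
m(S, X) = -13*X**2 (m(S, X) = (-13*X)*X = -13*X**2)
M(L) = 443 + L
M(K) + m(-79, 61) = (443 - 1634) - 13*61**2 = -1191 - 13*3721 = -1191 - 48373 = -49564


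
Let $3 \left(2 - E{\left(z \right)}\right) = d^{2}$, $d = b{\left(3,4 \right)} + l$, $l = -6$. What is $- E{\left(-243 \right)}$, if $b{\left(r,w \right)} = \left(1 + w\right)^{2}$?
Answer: $\frac{355}{3} \approx 118.33$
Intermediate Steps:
$d = 19$ ($d = \left(1 + 4\right)^{2} - 6 = 5^{2} - 6 = 25 - 6 = 19$)
$E{\left(z \right)} = - \frac{355}{3}$ ($E{\left(z \right)} = 2 - \frac{19^{2}}{3} = 2 - \frac{361}{3} = - \frac{355}{3}$)
$- E{\left(-243 \right)} = \left(-1\right) \left(- \frac{355}{3}\right) = \frac{355}{3}$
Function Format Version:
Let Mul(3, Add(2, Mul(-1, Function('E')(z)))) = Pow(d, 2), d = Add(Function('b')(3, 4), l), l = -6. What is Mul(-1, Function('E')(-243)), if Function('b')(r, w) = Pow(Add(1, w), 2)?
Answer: Rational(355, 3) ≈ 118.33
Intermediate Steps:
d = 19 (d = Add(Pow(Add(1, 4), 2), -6) = Add(Pow(5, 2), -6) = Add(25, -6) = 19)
Function('E')(z) = Rational(-355, 3) (Function('E')(z) = Add(2, Mul(Rational(-1, 3), Pow(19, 2))) = Add(2, Mul(Rational(-1, 3), 361)) = Add(2, Rational(-361, 3)) = Rational(-355, 3))
Mul(-1, Function('E')(-243)) = Mul(-1, Rational(-355, 3)) = Rational(355, 3)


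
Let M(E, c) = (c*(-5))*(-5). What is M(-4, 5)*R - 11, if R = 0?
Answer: -11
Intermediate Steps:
M(E, c) = 25*c (M(E, c) = -5*c*(-5) = 25*c)
M(-4, 5)*R - 11 = (25*5)*0 - 11 = 125*0 - 11 = 0 - 11 = -11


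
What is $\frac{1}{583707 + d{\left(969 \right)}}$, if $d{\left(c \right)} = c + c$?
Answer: $\frac{1}{585645} \approx 1.7075 \cdot 10^{-6}$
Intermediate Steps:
$d{\left(c \right)} = 2 c$
$\frac{1}{583707 + d{\left(969 \right)}} = \frac{1}{583707 + 2 \cdot 969} = \frac{1}{583707 + 1938} = \frac{1}{585645}$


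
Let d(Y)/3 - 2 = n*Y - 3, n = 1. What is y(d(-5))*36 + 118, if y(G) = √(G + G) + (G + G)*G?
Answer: 23446 + 216*I ≈ 23446.0 + 216.0*I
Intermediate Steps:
d(Y) = -3 + 3*Y (d(Y) = 6 + 3*(1*Y - 3) = 6 + 3*(Y - 3) = 6 + 3*(-3 + Y) = 6 + (-9 + 3*Y) = -3 + 3*Y)
y(G) = 2*G² + √2*√G (y(G) = √(2*G) + (2*G)*G = √2*√G + 2*G² = 2*G² + √2*√G)
y(d(-5))*36 + 118 = (2*(-3 + 3*(-5))² + √2*√(-3 + 3*(-5)))*36 + 118 = (2*(-3 - 15)² + √2*√(-3 - 15))*36 + 118 = (2*(-18)² + √2*√(-18))*36 + 118 = (2*324 + √2*(3*I*√2))*36 + 118 = (648 + 6*I)*36 + 118 = (23328 + 216*I) + 118 = 23446 + 216*I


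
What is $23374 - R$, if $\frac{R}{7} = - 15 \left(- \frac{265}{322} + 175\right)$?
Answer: $\frac{1916479}{46} \approx 41663.0$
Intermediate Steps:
$R = - \frac{841275}{46}$ ($R = 7 \left(- 15 \left(- \frac{265}{322} + 175\right)\right) = 7 \left(\left(-15\right) \frac{56085}{322}\right) = 7 \left(- \frac{841275}{322}\right) = - \frac{841275}{46} \approx -18289.0$)
$23374 - R = 23374 - - \frac{841275}{46} = 23374 + \frac{841275}{46} = \frac{1916479}{46}$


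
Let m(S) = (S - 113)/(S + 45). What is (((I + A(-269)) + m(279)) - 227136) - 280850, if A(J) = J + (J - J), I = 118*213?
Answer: -78265519/162 ≈ -4.8312e+5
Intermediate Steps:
I = 25134
m(S) = (-113 + S)/(45 + S)
A(J) = J (A(J) = J + 0 = J)
(((I + A(-269)) + m(279)) - 227136) - 280850 = (((25134 - 269) + (-113 + 279)/(45 + 279)) - 227136) - 280850 = ((24865 + 166/324) - 227136) - 280850 = ((24865 + (1/324)*166) - 227136) - 280850 = ((24865 + 83/162) - 227136) - 280850 = (4028213/162 - 227136) - 280850 = -32767819/162 - 280850 = -78265519/162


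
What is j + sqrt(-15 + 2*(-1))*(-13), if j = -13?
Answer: -13 - 13*I*sqrt(17) ≈ -13.0 - 53.6*I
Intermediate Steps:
j + sqrt(-15 + 2*(-1))*(-13) = -13 + sqrt(-15 + 2*(-1))*(-13) = -13 + sqrt(-15 - 2)*(-13) = -13 + sqrt(-17)*(-13) = -13 + (I*sqrt(17))*(-13) = -13 - 13*I*sqrt(17)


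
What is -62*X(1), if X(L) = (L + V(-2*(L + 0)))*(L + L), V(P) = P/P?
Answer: -248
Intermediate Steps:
V(P) = 1
X(L) = 2*L*(1 + L) (X(L) = (L + 1)*(L + L) = (1 + L)*(2*L) = 2*L*(1 + L))
-62*X(1) = -124*(1 + 1) = -124*2 = -62*4 = -248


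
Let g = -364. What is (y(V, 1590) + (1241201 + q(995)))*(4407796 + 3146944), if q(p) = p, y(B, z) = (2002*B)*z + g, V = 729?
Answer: 17540444630046480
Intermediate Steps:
y(B, z) = -364 + 2002*B*z (y(B, z) = (2002*B)*z - 364 = 2002*B*z - 364 = -364 + 2002*B*z)
(y(V, 1590) + (1241201 + q(995)))*(4407796 + 3146944) = ((-364 + 2002*729*1590) + (1241201 + 995))*(4407796 + 3146944) = ((-364 + 2320538220) + 1242196)*7554740 = (2320537856 + 1242196)*7554740 = 2321780052*7554740 = 17540444630046480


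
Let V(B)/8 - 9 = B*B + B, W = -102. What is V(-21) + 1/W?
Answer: 350063/102 ≈ 3432.0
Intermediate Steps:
V(B) = 72 + 8*B + 8*B**2 (V(B) = 72 + 8*(B*B + B) = 72 + 8*(B**2 + B) = 72 + 8*(B + B**2) = 72 + (8*B + 8*B**2) = 72 + 8*B + 8*B**2)
V(-21) + 1/W = (72 + 8*(-21) + 8*(-21)**2) + 1/(-102) = (72 - 168 + 8*441) - 1/102 = (72 - 168 + 3528) - 1/102 = 3432 - 1/102 = 350063/102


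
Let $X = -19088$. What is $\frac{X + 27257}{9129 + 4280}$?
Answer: $\frac{8169}{13409} \approx 0.60922$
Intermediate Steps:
$\frac{X + 27257}{9129 + 4280} = \frac{-19088 + 27257}{9129 + 4280} = \frac{8169}{13409}$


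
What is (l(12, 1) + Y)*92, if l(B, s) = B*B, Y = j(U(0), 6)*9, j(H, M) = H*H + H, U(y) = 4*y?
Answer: 13248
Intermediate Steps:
j(H, M) = H + H**2 (j(H, M) = H**2 + H = H + H**2)
Y = 0 (Y = ((4*0)*(1 + 4*0))*9 = (0*(1 + 0))*9 = (0*1)*9 = 0*9 = 0)
l(B, s) = B**2
(l(12, 1) + Y)*92 = (12**2 + 0)*92 = (144 + 0)*92 = 144*92 = 13248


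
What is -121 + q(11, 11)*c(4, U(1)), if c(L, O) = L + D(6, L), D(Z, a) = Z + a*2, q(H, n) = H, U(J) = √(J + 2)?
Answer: 77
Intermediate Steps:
U(J) = √(2 + J)
D(Z, a) = Z + 2*a
c(L, O) = 6 + 3*L (c(L, O) = L + (6 + 2*L) = 6 + 3*L)
-121 + q(11, 11)*c(4, U(1)) = -121 + 11*(6 + 3*4) = -121 + 11*(6 + 12) = -121 + 11*18 = -121 + 198 = 77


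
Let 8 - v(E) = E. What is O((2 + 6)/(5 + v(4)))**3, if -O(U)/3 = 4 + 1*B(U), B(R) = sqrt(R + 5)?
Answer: -(12 + sqrt(53))**3 ≈ -7166.9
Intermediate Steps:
B(R) = sqrt(5 + R)
v(E) = 8 - E
O(U) = -12 - 3*sqrt(5 + U) (O(U) = -3*(4 + 1*sqrt(5 + U)) = -3*(4 + sqrt(5 + U)) = -12 - 3*sqrt(5 + U))
O((2 + 6)/(5 + v(4)))**3 = (-12 - 3*sqrt(5 + (2 + 6)/(5 + (8 - 1*4))))**3 = (-12 - 3*sqrt(5 + 8/(5 + (8 - 4))))**3 = (-12 - 3*sqrt(5 + 8/(5 + 4)))**3 = (-12 - 3*sqrt(5 + 8/9))**3 = (-12 - sqrt(53))**3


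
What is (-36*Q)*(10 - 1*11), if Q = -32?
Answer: -1152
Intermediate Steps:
(-36*Q)*(10 - 1*11) = (-36*(-32))*(10 - 1*11) = 1152*(10 - 11) = 1152*(-1) = -1152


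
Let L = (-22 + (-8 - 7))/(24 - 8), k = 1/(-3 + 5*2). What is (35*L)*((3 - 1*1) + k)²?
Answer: -41625/112 ≈ -371.65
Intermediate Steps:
k = ⅐ (k = 1/(-3 + 10) = 1/7 = 1*(⅐) = ⅐ ≈ 0.14286)
L = -37/16 (L = (-22 - 15)/16 = -37*1/16 = -37/16 ≈ -2.3125)
(35*L)*((3 - 1*1) + k)² = (35*(-37/16))*((3 - 1*1) + ⅐)² = -1295*((3 - 1) + ⅐)²/16 = -1295*(2 + ⅐)²/16 = -1295*(15/7)²/16 = -1295/16*225/49 = -41625/112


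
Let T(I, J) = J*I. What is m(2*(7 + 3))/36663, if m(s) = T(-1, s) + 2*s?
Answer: 20/36663 ≈ 0.00054551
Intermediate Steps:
T(I, J) = I*J
m(s) = s (m(s) = -s + 2*s = s)
m(2*(7 + 3))/36663 = (2*(7 + 3))/36663 = (2*10)*(1/36663) = 20*(1/36663) = 20/36663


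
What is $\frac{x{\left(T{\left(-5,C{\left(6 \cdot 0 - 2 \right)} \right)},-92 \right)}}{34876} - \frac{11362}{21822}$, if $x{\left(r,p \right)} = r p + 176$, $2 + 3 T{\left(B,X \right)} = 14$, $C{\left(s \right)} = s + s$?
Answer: $- \frac{50056367}{95133009} \approx -0.52617$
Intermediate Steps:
$C{\left(s \right)} = 2 s$
$T{\left(B,X \right)} = 4$ ($T{\left(B,X \right)} = - \frac{2}{3} + \frac{1}{3} \cdot 14 = - \frac{2}{3} + \frac{14}{3} = 4$)
$x{\left(r,p \right)} = 176 + p r$ ($x{\left(r,p \right)} = p r + 176 = 176 + p r$)
$\frac{x{\left(T{\left(-5,C{\left(6 \cdot 0 - 2 \right)} \right)},-92 \right)}}{34876} - \frac{11362}{21822} = \frac{176 - 368}{34876} - \frac{11362}{21822} = \left(176 - 368\right) \frac{1}{34876} - \frac{5681}{10911} = \left(-192\right) \frac{1}{34876} - \frac{5681}{10911} = - \frac{48}{8719} - \frac{5681}{10911} = - \frac{50056367}{95133009}$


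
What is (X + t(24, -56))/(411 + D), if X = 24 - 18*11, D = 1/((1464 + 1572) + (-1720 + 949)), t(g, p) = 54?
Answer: -67950/232729 ≈ -0.29197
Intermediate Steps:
D = 1/2265 (D = 1/(3036 - 771) = 1/2265 ≈ 0.00044150)
X = -174 (X = 24 - 198 = -174)
(X + t(24, -56))/(411 + D) = (-174 + 54)/(411 + 1/2265) = -120/930916/2265 = -120*2265/930916 = -67950/232729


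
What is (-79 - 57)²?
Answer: 18496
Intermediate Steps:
(-79 - 57)² = (-136)² = 18496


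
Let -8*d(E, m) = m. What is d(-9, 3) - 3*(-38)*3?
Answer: 2733/8 ≈ 341.63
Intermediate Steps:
d(E, m) = -m/8
d(-9, 3) - 3*(-38)*3 = -⅛*3 - 3*(-38)*3 = -3/8 + 114*3 = -3/8 + 342 = 2733/8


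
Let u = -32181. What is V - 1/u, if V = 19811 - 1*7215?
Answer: 405351877/32181 ≈ 12596.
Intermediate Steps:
V = 12596 (V = 19811 - 7215 = 12596)
V - 1/u = 12596 - 1/(-32181) = 12596 - 1*(-1/32181) = 12596 + 1/32181 = 405351877/32181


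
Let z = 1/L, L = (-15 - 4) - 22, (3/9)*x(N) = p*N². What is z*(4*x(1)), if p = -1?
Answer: 12/41 ≈ 0.29268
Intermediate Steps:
x(N) = -3*N² (x(N) = 3*(-N²) = -3*N²)
L = -41 (L = -19 - 22 = -41)
z = -1/41 (z = 1/(-41) = -1/41 ≈ -0.024390)
z*(4*x(1)) = -4*(-3*1²)/41 = -4*(-3*1)/41 = -4*(-3)/41 = -1/41*(-12) = 12/41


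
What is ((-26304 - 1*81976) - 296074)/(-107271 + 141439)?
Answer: -202177/17084 ≈ -11.834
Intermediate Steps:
((-26304 - 1*81976) - 296074)/(-107271 + 141439) = ((-26304 - 81976) - 296074)/34168 = (-108280 - 296074)*(1/34168) = -404354*1/34168 = -202177/17084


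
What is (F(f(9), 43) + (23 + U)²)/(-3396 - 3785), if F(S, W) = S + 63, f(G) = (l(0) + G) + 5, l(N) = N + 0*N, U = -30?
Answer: -126/7181 ≈ -0.017546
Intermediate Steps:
l(N) = N (l(N) = N + 0 = N)
f(G) = 5 + G (f(G) = (0 + G) + 5 = G + 5 = 5 + G)
F(S, W) = 63 + S
(F(f(9), 43) + (23 + U)²)/(-3396 - 3785) = ((63 + (5 + 9)) + (23 - 30)²)/(-3396 - 3785) = ((63 + 14) + (-7)²)/(-7181) = (77 + 49)*(-1/7181) = 126*(-1/7181) = -126/7181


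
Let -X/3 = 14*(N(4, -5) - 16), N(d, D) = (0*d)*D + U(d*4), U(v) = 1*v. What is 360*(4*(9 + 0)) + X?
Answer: 12960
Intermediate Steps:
U(v) = v
N(d, D) = 4*d (N(d, D) = (0*d)*D + d*4 = 0*D + 4*d = 0 + 4*d = 4*d)
X = 0 (X = -42*(4*4 - 16) = -42*(16 - 16) = -42*0 = -3*0 = 0)
360*(4*(9 + 0)) + X = 360*(4*(9 + 0)) + 0 = 360*(4*9) + 0 = 360*36 + 0 = 12960 + 0 = 12960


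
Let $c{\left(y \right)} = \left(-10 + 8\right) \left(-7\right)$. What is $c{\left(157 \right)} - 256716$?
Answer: $-256702$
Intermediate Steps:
$c{\left(y \right)} = 14$ ($c{\left(y \right)} = \left(-2\right) \left(-7\right) = 14$)
$c{\left(157 \right)} - 256716 = 14 - 256716 = -256702$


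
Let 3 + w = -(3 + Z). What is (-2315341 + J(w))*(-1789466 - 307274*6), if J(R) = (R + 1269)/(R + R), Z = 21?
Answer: 8411972102040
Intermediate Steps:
w = -27 (w = -3 - (3 + 21) = -3 - 1*24 = -3 - 24 = -27)
J(R) = (1269 + R)/(2*R) (J(R) = (1269 + R)/((2*R)) = (1269 + R)*(1/(2*R)) = (1269 + R)/(2*R))
(-2315341 + J(w))*(-1789466 - 307274*6) = (-2315341 + (½)*(1269 - 27)/(-27))*(-1789466 - 307274*6) = (-2315341 + (½)*(-1/27)*1242)*(-1789466 - 1843644) = (-2315341 - 23)*(-3633110) = -2315364*(-3633110) = 8411972102040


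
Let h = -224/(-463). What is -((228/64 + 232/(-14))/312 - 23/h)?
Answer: 1662701/34944 ≈ 47.582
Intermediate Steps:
h = 224/463 (h = -224*(-1/463) = 224/463 ≈ 0.48380)
-((228/64 + 232/(-14))/312 - 23/h) = -((228/64 + 232/(-14))/312 - 23/224/463) = -((228*(1/64) + 232*(-1/14))*(1/312) - 23*463/224) = -((57/16 - 116/7)*(1/312) - 10649/224) = -(-1457/112*1/312 - 10649/224) = -(-1457/34944 - 10649/224) = -1*(-1662701/34944) = 1662701/34944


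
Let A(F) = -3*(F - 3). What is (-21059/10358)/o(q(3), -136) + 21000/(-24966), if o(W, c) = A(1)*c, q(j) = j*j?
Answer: -3277202389/3907700512 ≈ -0.83865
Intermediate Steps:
A(F) = 9 - 3*F (A(F) = -3*(-3 + F) = 9 - 3*F)
q(j) = j²
o(W, c) = 6*c (o(W, c) = (9 - 3*1)*c = (9 - 3)*c = 6*c)
(-21059/10358)/o(q(3), -136) + 21000/(-24966) = (-21059/10358)/((6*(-136))) + 21000/(-24966) = -21059*1/10358/(-816) + 21000*(-1/24966) = -21059/10358*(-1/816) - 3500/4161 = 21059/8452128 - 3500/4161 = -3277202389/3907700512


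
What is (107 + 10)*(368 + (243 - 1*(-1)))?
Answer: 71604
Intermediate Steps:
(107 + 10)*(368 + (243 - 1*(-1))) = 117*(368 + (243 + 1)) = 117*(368 + 244) = 117*612 = 71604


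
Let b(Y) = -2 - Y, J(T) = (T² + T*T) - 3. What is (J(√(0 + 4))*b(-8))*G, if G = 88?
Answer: 2640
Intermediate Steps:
J(T) = -3 + 2*T² (J(T) = (T² + T²) - 3 = 2*T² - 3 = -3 + 2*T²)
(J(√(0 + 4))*b(-8))*G = ((-3 + 2*(√(0 + 4))²)*(-2 - 1*(-8)))*88 = ((-3 + 2*(√4)²)*(-2 + 8))*88 = ((-3 + 2*2²)*6)*88 = ((-3 + 2*4)*6)*88 = ((-3 + 8)*6)*88 = (5*6)*88 = 30*88 = 2640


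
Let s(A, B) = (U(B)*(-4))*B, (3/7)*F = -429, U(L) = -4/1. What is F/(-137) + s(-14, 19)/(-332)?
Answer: 72671/11371 ≈ 6.3909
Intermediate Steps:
U(L) = -4 (U(L) = -4*1 = -4)
F = -1001 (F = (7/3)*(-429) = -1001)
s(A, B) = 16*B (s(A, B) = (-4*(-4))*B = 16*B)
F/(-137) + s(-14, 19)/(-332) = -1001/(-137) + (16*19)/(-332) = -1001*(-1/137) + 304*(-1/332) = 1001/137 - 76/83 = 72671/11371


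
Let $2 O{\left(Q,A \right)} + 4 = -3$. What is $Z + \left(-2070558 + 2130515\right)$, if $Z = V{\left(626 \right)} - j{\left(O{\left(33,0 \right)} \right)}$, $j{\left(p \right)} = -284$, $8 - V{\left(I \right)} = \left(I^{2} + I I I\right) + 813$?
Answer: $-245646816$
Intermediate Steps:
$O{\left(Q,A \right)} = - \frac{7}{2}$ ($O{\left(Q,A \right)} = -2 + \frac{1}{2} \left(-3\right) = -2 - \frac{3}{2} = - \frac{7}{2}$)
$V{\left(I \right)} = -805 - I^{2} - I^{3}$ ($V{\left(I \right)} = 8 - \left(\left(I^{2} + I I I\right) + 813\right) = 8 - \left(\left(I^{2} + I^{2} I\right) + 813\right) = 8 - \left(\left(I^{2} + I^{3}\right) + 813\right) = 8 - \left(813 + I^{2} + I^{3}\right) = -805 - I^{2} - I^{3}$)
$Z = -245706773$ ($Z = \left(-805 - 626^{2} - 626^{3}\right) - -284 = \left(-805 - 391876 - 245314376\right) + 284 = -245707057 + 284 = -245706773$)
$Z + \left(-2070558 + 2130515\right) = -245706773 + \left(-2070558 + 2130515\right) = -245706773 + 59957 = -245646816$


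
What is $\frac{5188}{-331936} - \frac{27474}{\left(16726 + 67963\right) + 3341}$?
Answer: $- \frac{1197038663}{3652540760} \approx -0.32773$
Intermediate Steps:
$\frac{5188}{-331936} - \frac{27474}{\left(16726 + 67963\right) + 3341} = 5188 \left(- \frac{1}{331936}\right) - \frac{27474}{84689 + 3341} = - \frac{1297}{82984} - \frac{27474}{88030} = - \frac{1297}{82984} - \frac{13737}{44015} = - \frac{1197038663}{3652540760}$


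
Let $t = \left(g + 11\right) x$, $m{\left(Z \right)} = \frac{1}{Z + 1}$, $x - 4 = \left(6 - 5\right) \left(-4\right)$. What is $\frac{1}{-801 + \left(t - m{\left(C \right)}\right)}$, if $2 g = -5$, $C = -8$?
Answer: $- \frac{7}{5606} \approx -0.0012487$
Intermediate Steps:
$g = - \frac{5}{2}$ ($g = \frac{1}{2} \left(-5\right) = - \frac{5}{2} \approx -2.5$)
$x = 0$ ($x = 4 + \left(6 - 5\right) \left(-4\right) = 4 + 1 \left(-4\right) = 4 - 4 = 0$)
$m{\left(Z \right)} = \frac{1}{1 + Z}$
$t = 0$ ($t = \left(- \frac{5}{2} + 11\right) 0 = \frac{17}{2} \cdot 0 = 0$)
$\frac{1}{-801 + \left(t - m{\left(C \right)}\right)} = \frac{1}{-801 + \left(0 - \frac{1}{1 - 8}\right)} = \frac{1}{-801 + \left(0 - \frac{1}{-7}\right)} = \frac{1}{-801 + \left(0 - - \frac{1}{7}\right)} = \frac{1}{-801 + \left(0 + \frac{1}{7}\right)} = \frac{1}{-801 + \frac{1}{7}} = \frac{1}{- \frac{5606}{7}} = - \frac{7}{5606}$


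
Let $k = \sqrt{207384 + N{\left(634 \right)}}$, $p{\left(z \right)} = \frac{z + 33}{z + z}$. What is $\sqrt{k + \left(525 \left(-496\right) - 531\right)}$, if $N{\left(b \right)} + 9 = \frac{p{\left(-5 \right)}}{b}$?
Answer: $\frac{\sqrt{-655517381475 + 3170 \sqrt{130243162070}}}{1585} \approx 510.37 i$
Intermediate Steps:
$p{\left(z \right)} = \frac{33 + z}{2 z}$
$N{\left(b \right)} = -9 - \frac{14}{5 b}$ ($N{\left(b \right)} = -9 + \frac{\frac{1}{2} \frac{1}{-5} \left(33 - 5\right)}{b} = -9 + \frac{\frac{1}{2} \left(- \frac{1}{5}\right) 28}{b} = -9 - \frac{14}{5 b}$)
$k = \frac{2 \sqrt{130243162070}}{1585}$ ($k = \sqrt{207384 - \left(9 + \frac{14}{5 \cdot 634}\right)} = \sqrt{207384 - \frac{14272}{1585}} = \sqrt{\frac{328689368}{1585}} = \frac{2 \sqrt{130243162070}}{1585} \approx 455.38$)
$\sqrt{k + \left(525 \left(-496\right) - 531\right)} = \sqrt{\frac{2 \sqrt{130243162070}}{1585} + \left(525 \left(-496\right) - 531\right)} = \sqrt{\frac{2 \sqrt{130243162070}}{1585} - 260931} = \sqrt{-260931 + \frac{2 \sqrt{130243162070}}{1585}}$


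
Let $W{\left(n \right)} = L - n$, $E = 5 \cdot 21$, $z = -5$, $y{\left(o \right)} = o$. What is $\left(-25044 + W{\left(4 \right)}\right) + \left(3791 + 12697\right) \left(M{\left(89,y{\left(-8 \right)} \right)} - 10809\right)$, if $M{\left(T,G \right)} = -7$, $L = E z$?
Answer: $-178359781$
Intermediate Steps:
$E = 105$
$L = -525$ ($L = 105 \left(-5\right) = -525$)
$W{\left(n \right)} = -525 - n$
$\left(-25044 + W{\left(4 \right)}\right) + \left(3791 + 12697\right) \left(M{\left(89,y{\left(-8 \right)} \right)} - 10809\right) = \left(-25044 - 529\right) + \left(3791 + 12697\right) \left(-7 - 10809\right) = \left(-25044 - 529\right) + 16488 \left(-10816\right) = \left(-25044 - 529\right) - 178334208 = -25573 - 178334208 = -178359781$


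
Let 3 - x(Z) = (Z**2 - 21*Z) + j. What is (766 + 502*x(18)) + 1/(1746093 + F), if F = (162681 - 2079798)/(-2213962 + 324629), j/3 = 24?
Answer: -22314118381544371/3298953043086 ≈ -6764.0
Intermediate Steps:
j = 72 (j = 3*24 = 72)
x(Z) = -69 - Z**2 + 21*Z (x(Z) = 3 - ((Z**2 - 21*Z) + 72) = 3 - (72 + Z**2 - 21*Z) = 3 + (-72 - Z**2 + 21*Z) = -69 - Z**2 + 21*Z)
F = 1917117/1889333 (F = -1917117/(-1889333) = -1917117*(-1/1889333) = 1917117/1889333 ≈ 1.0147)
(766 + 502*x(18)) + 1/(1746093 + F) = (766 + 502*(-69 - 1*18**2 + 21*18)) + 1/(1746093 + 1917117/1889333) = (766 + 502*(-69 - 1*324 + 378)) + 1/(3298953043086/1889333) = (766 + 502*(-69 - 324 + 378)) + 1889333/3298953043086 = (766 + 502*(-15)) + 1889333/3298953043086 = (766 - 7530) + 1889333/3298953043086 = -6764 + 1889333/3298953043086 = -22314118381544371/3298953043086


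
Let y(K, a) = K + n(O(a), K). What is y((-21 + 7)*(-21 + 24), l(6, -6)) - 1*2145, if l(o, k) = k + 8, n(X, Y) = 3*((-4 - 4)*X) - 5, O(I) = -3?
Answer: -2120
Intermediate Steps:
n(X, Y) = -5 - 24*X (n(X, Y) = 3*(-8*X) - 5 = -24*X - 5 = -5 - 24*X)
l(o, k) = 8 + k
y(K, a) = 67 + K (y(K, a) = K + (-5 - 24*(-3)) = K + (-5 + 72) = K + 67 = 67 + K)
y((-21 + 7)*(-21 + 24), l(6, -6)) - 1*2145 = (67 + (-21 + 7)*(-21 + 24)) - 1*2145 = (67 - 14*3) - 2145 = (67 - 42) - 2145 = 25 - 2145 = -2120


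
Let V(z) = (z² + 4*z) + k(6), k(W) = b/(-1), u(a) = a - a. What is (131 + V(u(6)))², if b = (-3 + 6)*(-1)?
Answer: 17956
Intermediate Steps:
b = -3 (b = 3*(-1) = -3)
u(a) = 0
k(W) = 3 (k(W) = -3/(-1) = -3*(-1) = 3)
V(z) = 3 + z² + 4*z (V(z) = (z² + 4*z) + 3 = 3 + z² + 4*z)
(131 + V(u(6)))² = (131 + (3 + 0² + 4*0))² = (131 + (3 + 0 + 0))² = (131 + 3)² = 134² = 17956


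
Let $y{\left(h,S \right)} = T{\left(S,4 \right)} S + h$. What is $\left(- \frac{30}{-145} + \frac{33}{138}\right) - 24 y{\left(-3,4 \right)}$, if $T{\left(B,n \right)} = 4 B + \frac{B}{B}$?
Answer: $- \frac{2080445}{1334} \approx -1559.6$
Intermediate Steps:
$T{\left(B,n \right)} = 1 + 4 B$ ($T{\left(B,n \right)} = 4 B + 1 = 1 + 4 B$)
$y{\left(h,S \right)} = h + S \left(1 + 4 S\right)$ ($y{\left(h,S \right)} = \left(1 + 4 S\right) S + h = S \left(1 + 4 S\right) + h = h + S \left(1 + 4 S\right)$)
$\left(- \frac{30}{-145} + \frac{33}{138}\right) - 24 y{\left(-3,4 \right)} = \left(- \frac{30}{-145} + \frac{33}{138}\right) - 24 \left(-3 + 4 \left(1 + 4 \cdot 4\right)\right) = \left(\left(-30\right) \left(- \frac{1}{145}\right) + 33 \cdot \frac{1}{138}\right) - 24 \left(-3 + 4 \left(1 + 16\right)\right) = \left(\frac{6}{29} + \frac{11}{46}\right) - 24 \left(-3 + 4 \cdot 17\right) = \frac{595}{1334} - 24 \left(-3 + 68\right) = \frac{595}{1334} - 1560 = - \frac{2080445}{1334}$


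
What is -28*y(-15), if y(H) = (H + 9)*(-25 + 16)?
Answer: -1512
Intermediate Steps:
y(H) = -81 - 9*H (y(H) = (9 + H)*(-9) = -81 - 9*H)
-28*y(-15) = -28*(-81 - 9*(-15)) = -28*(-81 + 135) = -28*54 = -1512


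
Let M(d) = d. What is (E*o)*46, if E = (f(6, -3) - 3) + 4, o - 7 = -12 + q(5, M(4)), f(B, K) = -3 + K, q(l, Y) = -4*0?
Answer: 1150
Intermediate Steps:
q(l, Y) = 0
o = -5 (o = 7 + (-12 + 0) = 7 - 12 = -5)
E = -5 (E = ((-3 - 3) - 3) + 4 = (-6 - 3) + 4 = -9 + 4 = -5)
(E*o)*46 = -5*(-5)*46 = 25*46 = 1150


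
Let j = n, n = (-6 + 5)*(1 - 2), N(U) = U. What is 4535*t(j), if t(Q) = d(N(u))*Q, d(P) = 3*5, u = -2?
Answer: 68025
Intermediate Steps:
n = 1 (n = -1*(-1) = 1)
d(P) = 15
j = 1
t(Q) = 15*Q
4535*t(j) = 4535*(15*1) = 4535*15 = 68025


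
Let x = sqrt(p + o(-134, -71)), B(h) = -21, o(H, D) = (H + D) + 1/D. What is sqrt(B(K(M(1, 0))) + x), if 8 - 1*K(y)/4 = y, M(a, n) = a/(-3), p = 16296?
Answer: sqrt(-105861 + 426*sqrt(2253185))/71 ≈ 10.288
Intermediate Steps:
M(a, n) = -a/3 (M(a, n) = a*(-1/3) = -a/3)
K(y) = 32 - 4*y
o(H, D) = D + H + 1/D (o(H, D) = (D + H) + 1/D = D + H + 1/D)
x = 6*sqrt(2253185)/71 (x = sqrt(16296 + (-71 - 134 + 1/(-71))) = sqrt(16296 + (-71 - 134 - 1/71)) = sqrt(16296 - 14556/71) = sqrt(1142460/71) = 6*sqrt(2253185)/71 ≈ 126.85)
sqrt(B(K(M(1, 0))) + x) = sqrt(-21 + 6*sqrt(2253185)/71)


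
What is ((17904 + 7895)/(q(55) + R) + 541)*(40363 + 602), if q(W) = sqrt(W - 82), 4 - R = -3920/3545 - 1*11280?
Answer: 1424772067304521422255/64018254871987 - 1593784345589505*I*sqrt(3)/64018254871987 ≈ 2.2256e+7 - 43.121*I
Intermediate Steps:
R = 8001140/709 (R = 4 - (-3920/3545 - 1*11280) = 4 - (-3920*1/3545 - 11280) = 4 - (-784/709 - 11280) = 4 - 1*(-7998304/709) = 4 + 7998304/709 = 8001140/709 ≈ 11285.)
q(W) = sqrt(-82 + W)
((17904 + 7895)/(q(55) + R) + 541)*(40363 + 602) = ((17904 + 7895)/(sqrt(-82 + 55) + 8001140/709) + 541)*(40363 + 602) = (25799/(sqrt(-27) + 8001140/709) + 541)*40965 = (25799/(3*I*sqrt(3) + 8001140/709) + 541)*40965 = (25799/(8001140/709 + 3*I*sqrt(3)) + 541)*40965 = (541 + 25799/(8001140/709 + 3*I*sqrt(3)))*40965 = 22162065 + 1056856035/(8001140/709 + 3*I*sqrt(3))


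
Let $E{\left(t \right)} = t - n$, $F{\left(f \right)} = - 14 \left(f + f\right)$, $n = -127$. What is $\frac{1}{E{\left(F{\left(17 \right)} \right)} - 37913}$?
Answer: $- \frac{1}{38262} \approx -2.6136 \cdot 10^{-5}$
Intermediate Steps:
$F{\left(f \right)} = - 28 f$ ($F{\left(f \right)} = - 14 \cdot 2 f = - 28 f$)
$E{\left(t \right)} = 127 + t$ ($E{\left(t \right)} = t - -127 = t + 127 = 127 + t$)
$\frac{1}{E{\left(F{\left(17 \right)} \right)} - 37913} = \frac{1}{\left(127 - 476\right) - 37913} = \frac{1}{-349 - 37913} = \frac{1}{-38262} = - \frac{1}{38262}$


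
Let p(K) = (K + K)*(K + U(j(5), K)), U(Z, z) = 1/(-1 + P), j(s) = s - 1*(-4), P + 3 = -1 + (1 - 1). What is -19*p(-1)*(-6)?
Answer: 1368/5 ≈ 273.60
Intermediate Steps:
P = -4 (P = -3 + (-1 + (1 - 1)) = -3 + (-1 + 0) = -3 - 1 = -4)
j(s) = 4 + s (j(s) = s + 4 = 4 + s)
U(Z, z) = -⅕ (U(Z, z) = 1/(-1 - 4) = 1/(-5) = -⅕)
p(K) = 2*K*(-⅕ + K) (p(K) = (K + K)*(K - ⅕) = (2*K)*(-⅕ + K) = 2*K*(-⅕ + K))
-19*p(-1)*(-6) = -38*(-1)*(-1 + 5*(-1))/5*(-6) = -38*(-1)*(-1 - 5)/5*(-6) = -38*(-1)*(-6)/5*(-6) = -19*12/5*(-6) = -228/5*(-6) = 1368/5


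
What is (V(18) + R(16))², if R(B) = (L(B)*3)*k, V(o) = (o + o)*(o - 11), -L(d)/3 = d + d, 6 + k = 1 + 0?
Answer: 2862864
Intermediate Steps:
k = -5 (k = -6 + (1 + 0) = -6 + 1 = -5)
L(d) = -6*d (L(d) = -3*(d + d) = -6*d)
V(o) = 2*o*(-11 + o) (V(o) = (2*o)*(-11 + o) = 2*o*(-11 + o))
R(B) = 90*B (R(B) = (-6*B*3)*(-5) = -18*B*(-5) = 90*B)
(V(18) + R(16))² = (2*18*(-11 + 18) + 90*16)² = (2*18*7 + 1440)² = (252 + 1440)² = 1692² = 2862864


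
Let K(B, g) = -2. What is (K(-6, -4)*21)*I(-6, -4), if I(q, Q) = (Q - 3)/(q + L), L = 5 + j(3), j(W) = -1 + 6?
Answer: 147/2 ≈ 73.500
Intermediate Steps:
j(W) = 5
L = 10 (L = 5 + 5 = 10)
I(q, Q) = (-3 + Q)/(10 + q) (I(q, Q) = (Q - 3)/(q + 10) = (-3 + Q)/(10 + q))
(K(-6, -4)*21)*I(-6, -4) = (-2*21)*((-3 - 4)/(10 - 6)) = -42*(-7)/4 = -21*(-7)/2 = -42*(-7/4) = 147/2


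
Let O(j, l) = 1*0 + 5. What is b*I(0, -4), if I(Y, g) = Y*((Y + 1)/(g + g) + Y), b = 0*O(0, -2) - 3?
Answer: 0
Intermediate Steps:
O(j, l) = 5 (O(j, l) = 0 + 5 = 5)
b = -3 (b = 0*5 - 3 = 0 - 3 = -3)
I(Y, g) = Y*(Y + (1 + Y)/(2*g)) (I(Y, g) = Y*((1 + Y)/((2*g)) + Y) = Y*((1 + Y)*(1/(2*g)) + Y) = Y*((1 + Y)/(2*g) + Y) = Y*(Y + (1 + Y)/(2*g)))
b*I(0, -4) = -3*0*(1 + 0 + 2*0*(-4))/(2*(-4)) = -3*0*(-1)*(1 + 0 + 0)/(2*4) = -3*0*(-1)/(2*4) = -3*0 = 0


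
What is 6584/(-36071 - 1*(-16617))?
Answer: -3292/9727 ≈ -0.33844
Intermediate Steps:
6584/(-36071 - 1*(-16617)) = 6584/(-36071 + 16617) = 6584/(-19454) = 6584*(-1/19454) = -3292/9727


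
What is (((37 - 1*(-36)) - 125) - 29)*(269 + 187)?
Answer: -36936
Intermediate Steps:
(((37 - 1*(-36)) - 125) - 29)*(269 + 187) = (((37 + 36) - 125) - 29)*456 = ((73 - 125) - 29)*456 = (-52 - 29)*456 = -81*456 = -36936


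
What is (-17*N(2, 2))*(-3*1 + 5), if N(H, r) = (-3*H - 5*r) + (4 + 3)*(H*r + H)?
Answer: -884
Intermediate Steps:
N(H, r) = -5*r + 4*H + 7*H*r (N(H, r) = (-5*r - 3*H) + 7*(H + H*r) = (-5*r - 3*H) + (7*H + 7*H*r) = -5*r + 4*H + 7*H*r)
(-17*N(2, 2))*(-3*1 + 5) = (-17*(-5*2 + 4*2 + 7*2*2))*(-3*1 + 5) = (-17*(-10 + 8 + 28))*(-3 + 5) = -17*26*2 = -442*2 = -884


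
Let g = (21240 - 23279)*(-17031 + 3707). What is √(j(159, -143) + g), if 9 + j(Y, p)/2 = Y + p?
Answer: 5*√1086706 ≈ 5212.3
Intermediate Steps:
j(Y, p) = -18 + 2*Y + 2*p (j(Y, p) = -18 + 2*(Y + p) = -18 + (2*Y + 2*p) = -18 + 2*Y + 2*p)
g = 27167636 (g = -2039*(-13324) = 27167636)
√(j(159, -143) + g) = √((-18 + 2*159 + 2*(-143)) + 27167636) = √((-18 + 318 - 286) + 27167636) = √(14 + 27167636) = √27167650 = 5*√1086706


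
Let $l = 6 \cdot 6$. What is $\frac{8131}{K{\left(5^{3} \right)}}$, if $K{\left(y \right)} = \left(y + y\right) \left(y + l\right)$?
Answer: $\frac{8131}{40250} \approx 0.20201$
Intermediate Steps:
$l = 36$
$K{\left(y \right)} = 2 y \left(36 + y\right)$ ($K{\left(y \right)} = \left(y + y\right) \left(y + 36\right) = 2 y \left(36 + y\right)$)
$\frac{8131}{K{\left(5^{3} \right)}} = \frac{8131}{2 \cdot 5^{3} \left(36 + 5^{3}\right)} = \frac{8131}{2 \cdot 125 \left(36 + 125\right)} = \frac{8131}{2 \cdot 125 \cdot 161} = \frac{8131}{40250}$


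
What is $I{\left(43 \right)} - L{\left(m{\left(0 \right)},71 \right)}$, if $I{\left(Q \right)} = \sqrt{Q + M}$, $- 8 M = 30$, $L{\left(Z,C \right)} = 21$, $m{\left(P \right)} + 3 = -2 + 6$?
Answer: $-21 + \frac{\sqrt{157}}{2} \approx -14.735$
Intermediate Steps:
$m{\left(P \right)} = 1$ ($m{\left(P \right)} = -3 + \left(-2 + 6\right) = -3 + 4 = 1$)
$M = - \frac{15}{4}$ ($M = \left(- \frac{1}{8}\right) 30 = - \frac{15}{4} \approx -3.75$)
$I{\left(Q \right)} = \sqrt{- \frac{15}{4} + Q}$ ($I{\left(Q \right)} = \sqrt{Q - \frac{15}{4}} = \sqrt{- \frac{15}{4} + Q}$)
$I{\left(43 \right)} - L{\left(m{\left(0 \right)},71 \right)} = \frac{\sqrt{-15 + 4 \cdot 43}}{2} - 21 = \frac{\sqrt{-15 + 172}}{2} - 21 = \frac{\sqrt{157}}{2} - 21 = -21 + \frac{\sqrt{157}}{2}$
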